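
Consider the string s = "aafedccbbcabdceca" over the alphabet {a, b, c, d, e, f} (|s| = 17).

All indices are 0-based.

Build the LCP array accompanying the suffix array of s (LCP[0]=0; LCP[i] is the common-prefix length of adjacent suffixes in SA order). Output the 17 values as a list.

rank→(start, suffix):
  0 → (16, 'a')
  1 → (0, 'aafedccbbcabdceca')
  2 → (10, 'abdceca')
  3 → (1, 'afedccbbcabdceca')
  4 → (7, 'bbcabdceca')
  5 → (8, 'bcabdceca')
  6 → (11, 'bdceca')
  7 → (15, 'ca')
  8 → (9, 'cabdceca')
  9 → (6, 'cbbcabdceca')
  10 → (5, 'ccbbcabdceca')
  11 → (13, 'ceca')
  12 → (4, 'dccbbcabdceca')
  13 → (12, 'dceca')
  14 → (14, 'eca')
  15 → (3, 'edccbbcabdceca')
  16 → (2, 'fedccbbcabdceca')

SA = [16, 0, 10, 1, 7, 8, 11, 15, 9, 6, 5, 13, 4, 12, 14, 3, 2]
i: (SA[i-1],SA[i]) lcp shared
  1: (16,0) 1 'a'
  2: (0,10) 1 'a'
  3: (10,1) 1 'a'
  4: (1,7) 0 ''
  5: (7,8) 1 'b'
  6: (8,11) 1 'b'
  7: (11,15) 0 ''
  8: (15,9) 2 'ca'
  9: (9,6) 1 'c'
  10: (6,5) 1 'c'
  11: (5,13) 1 'c'
  12: (13,4) 0 ''
  13: (4,12) 2 'dc'
  14: (12,14) 0 ''
  15: (14,3) 1 'e'
  16: (3,2) 0 ''

[0, 1, 1, 1, 0, 1, 1, 0, 2, 1, 1, 1, 0, 2, 0, 1, 0]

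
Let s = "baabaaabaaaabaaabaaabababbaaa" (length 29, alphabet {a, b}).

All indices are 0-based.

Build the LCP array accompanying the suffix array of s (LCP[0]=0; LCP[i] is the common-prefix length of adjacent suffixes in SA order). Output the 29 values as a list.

rank→(start, suffix):
  0 → (28, 'a')
  1 → (27, 'aa')
  2 → (26, 'aaa')
  3 → (8, 'aaaabaaabaaabababbaaa')
  4 → (4, 'aaabaaaabaaabaaabababbaaa')
  5 → (9, 'aaabaaabaaabababbaaa')
  6 → (13, 'aaabaaabababbaaa')
  7 → (17, 'aaabababbaaa')
  8 → (5, 'aabaaaabaaabaaabababbaaa')
  9 → (1, 'aabaaabaaaabaaabaaabababbaaa')
  10 → (10, 'aabaaabaaabababbaaa')
  11 → (14, 'aabaaabababbaaa')
  12 → (18, 'aabababbaaa')
  13 → (6, 'abaaaabaaabaaabababbaaa')
  14 → (2, 'abaaabaaaabaaabaaabababbaaa')
  15 → (11, 'abaaabaaabababbaaa')
  16 → (15, 'abaaabababbaaa')
  17 → (19, 'abababbaaa')
  18 → (21, 'ababbaaa')
  19 → (23, 'abbaaa')
  20 → (25, 'baaa')
  21 → (7, 'baaaabaaabaaabababbaaa')
  22 → (3, 'baaabaaaabaaabaaabababbaaa')
  23 → (12, 'baaabaaabababbaaa')
  24 → (16, 'baaabababbaaa')
  25 → (0, 'baabaaabaaaabaaabaaabababbaaa')
  26 → (20, 'bababbaaa')
  27 → (22, 'babbaaa')
  28 → (24, 'bbaaa')

SA = [28, 27, 26, 8, 4, 9, 13, 17, 5, 1, 10, 14, 18, 6, 2, 11, 15, 19, 21, 23, 25, 7, 3, 12, 16, 0, 20, 22, 24]
i: (SA[i-1],SA[i]) lcp shared
  1: (28,27) 1 'a'
  2: (27,26) 2 'aa'
  3: (26,8) 3 'aaa'
  4: (8,4) 3 'aaa'
  5: (4,9) 7 'aaabaaa'
  6: (9,13) 9 'aaabaaaba'
  7: (13,17) 5 'aaaba'
  8: (17,5) 2 'aa'
  9: (5,1) 6 'aabaaa'
  10: (1,10) 10 'aabaaabaaa'
  11: (10,14) 8 'aabaaaba'
  12: (14,18) 4 'aaba'
  13: (18,6) 1 'a'
  14: (6,2) 5 'abaaa'
  15: (2,11) 9 'abaaabaaa'
  16: (11,15) 7 'abaaaba'
  17: (15,19) 3 'aba'
  18: (19,21) 4 'abab'
  19: (21,23) 2 'ab'
  20: (23,25) 0 ''
  21: (25,7) 4 'baaa'
  22: (7,3) 4 'baaa'
  23: (3,12) 8 'baaabaaa'
  24: (12,16) 6 'baaaba'
  25: (16,0) 3 'baa'
  26: (0,20) 2 'ba'
  27: (20,22) 3 'bab'
  28: (22,24) 1 'b'

[0, 1, 2, 3, 3, 7, 9, 5, 2, 6, 10, 8, 4, 1, 5, 9, 7, 3, 4, 2, 0, 4, 4, 8, 6, 3, 2, 3, 1]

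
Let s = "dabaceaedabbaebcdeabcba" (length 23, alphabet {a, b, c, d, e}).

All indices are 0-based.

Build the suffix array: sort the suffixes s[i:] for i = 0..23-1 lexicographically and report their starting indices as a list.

[22, 1, 9, 18, 3, 12, 6, 21, 2, 11, 10, 19, 14, 20, 15, 4, 0, 8, 16, 17, 5, 13, 7]

rank→(start, suffix):
  0 → (22, 'a')
  1 → (1, 'abaceaedabbaebcdeabcba')
  2 → (9, 'abbaebcdeabcba')
  3 → (18, 'abcba')
  4 → (3, 'aceaedabbaebcdeabcba')
  5 → (12, 'aebcdeabcba')
  6 → (6, 'aedabbaebcdeabcba')
  7 → (21, 'ba')
  8 → (2, 'baceaedabbaebcdeabcba')
  9 → (11, 'baebcdeabcba')
  10 → (10, 'bbaebcdeabcba')
  11 → (19, 'bcba')
  12 → (14, 'bcdeabcba')
  13 → (20, 'cba')
  14 → (15, 'cdeabcba')
  15 → (4, 'ceaedabbaebcdeabcba')
  16 → (0, 'dabaceaedabbaebcdeabcba')
  17 → (8, 'dabbaebcdeabcba')
  18 → (16, 'deabcba')
  19 → (17, 'eabcba')
  20 → (5, 'eaedabbaebcdeabcba')
  21 → (13, 'ebcdeabcba')
  22 → (7, 'edabbaebcdeabcba')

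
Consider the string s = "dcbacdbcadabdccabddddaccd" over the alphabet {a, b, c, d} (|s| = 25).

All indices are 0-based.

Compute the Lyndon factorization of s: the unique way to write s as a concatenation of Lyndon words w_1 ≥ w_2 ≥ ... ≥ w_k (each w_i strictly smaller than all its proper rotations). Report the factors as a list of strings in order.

["d", "c", "b", "acdbcad", "abdccabddddaccd"]

emit factor 1: 'd' (i=0, period=1)
emit factor 2: 'c' (i=1, period=1)
emit factor 3: 'b' (i=2, period=1)
emit factor 4: 'acdbcad' (i=3, period=7)
emit factor 5: 'abdccabddddaccd' (i=10, period=15)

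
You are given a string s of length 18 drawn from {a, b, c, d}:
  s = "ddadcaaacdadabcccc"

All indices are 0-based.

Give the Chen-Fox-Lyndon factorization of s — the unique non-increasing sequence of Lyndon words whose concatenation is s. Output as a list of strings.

emit factor 1: 'd' (i=0, period=1)
emit factor 2: 'd' (i=1, period=1)
emit factor 3: 'adc' (i=2, period=3)
emit factor 4: 'aaacdadabcccc' (i=5, period=13)

["d", "d", "adc", "aaacdadabcccc"]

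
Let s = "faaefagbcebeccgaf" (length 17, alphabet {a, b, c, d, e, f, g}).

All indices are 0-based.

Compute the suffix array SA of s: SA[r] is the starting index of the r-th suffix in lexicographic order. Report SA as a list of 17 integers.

[1, 2, 15, 5, 7, 10, 12, 8, 13, 9, 11, 3, 16, 0, 4, 14, 6]

rank→(start, suffix):
  0 → (1, 'aaefagbcebeccgaf')
  1 → (2, 'aefagbcebeccgaf')
  2 → (15, 'af')
  3 → (5, 'agbcebeccgaf')
  4 → (7, 'bcebeccgaf')
  5 → (10, 'beccgaf')
  6 → (12, 'ccgaf')
  7 → (8, 'cebeccgaf')
  8 → (13, 'cgaf')
  9 → (9, 'ebeccgaf')
  10 → (11, 'eccgaf')
  11 → (3, 'efagbcebeccgaf')
  12 → (16, 'f')
  13 → (0, 'faaefagbcebeccgaf')
  14 → (4, 'fagbcebeccgaf')
  15 → (14, 'gaf')
  16 → (6, 'gbcebeccgaf')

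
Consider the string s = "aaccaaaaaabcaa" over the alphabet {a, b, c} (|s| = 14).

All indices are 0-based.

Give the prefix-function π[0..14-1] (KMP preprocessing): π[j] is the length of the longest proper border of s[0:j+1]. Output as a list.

π[0] = 0
j=1 s[j]='a': π[1]=1 (border 'a')
j=2 s[j]='c': k: 1→0; π[2]=0 (border '')
j=3 s[j]='c': π[3]=0 (border '')
j=4 s[j]='a': π[4]=1 (border 'a')
j=5 s[j]='a': π[5]=2 (border 'aa')
j=6 s[j]='a': k: 2→1; π[6]=2 (border 'aa')
j=7 s[j]='a': k: 2→1; π[7]=2 (border 'aa')
j=8 s[j]='a': k: 2→1; π[8]=2 (border 'aa')
j=9 s[j]='a': k: 2→1; π[9]=2 (border 'aa')
j=10 s[j]='b': k: 2→1→0; π[10]=0 (border '')
j=11 s[j]='c': π[11]=0 (border '')
j=12 s[j]='a': π[12]=1 (border 'a')
j=13 s[j]='a': π[13]=2 (border 'aa')

[0, 1, 0, 0, 1, 2, 2, 2, 2, 2, 0, 0, 1, 2]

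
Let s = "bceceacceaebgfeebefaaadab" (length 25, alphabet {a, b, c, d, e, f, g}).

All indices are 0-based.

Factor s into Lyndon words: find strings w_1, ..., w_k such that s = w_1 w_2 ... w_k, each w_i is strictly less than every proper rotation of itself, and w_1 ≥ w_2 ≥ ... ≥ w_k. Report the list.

["bcece", "acceaebgfeebef", "aaadab"]

emit factor 1: 'bcece' (i=0, period=5)
emit factor 2: 'acceaebgfeebef' (i=5, period=14)
emit factor 3: 'aaadab' (i=19, period=6)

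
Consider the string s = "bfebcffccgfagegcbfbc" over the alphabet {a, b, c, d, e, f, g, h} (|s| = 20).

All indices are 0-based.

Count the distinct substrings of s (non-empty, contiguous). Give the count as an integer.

rank | idx | suffix
   0 |  11 | agegcbfbc
   1 |  18 | bc
   2 |   3 | bcffccgfagegcbfbc
   3 |  16 | bfbc
   4 |   0 | bfebcffccgfagegcbfbc
   5 |  19 | c
   6 |  15 | cbfbc
   7 |   7 | ccgfagegcbfbc
   8 |   4 | cffccgfagegcbfbc
   9 |   8 | cgfagegcbfbc
  10 |   2 | ebcffccgfagegcbfbc
  11 |  13 | egcbfbc
  12 |  10 | fagegcbfbc
  13 |  17 | fbc
  14 |   6 | fccgfagegcbfbc
  15 |   1 | febcffccgfagegcbfbc
  16 |   5 | ffccgfagegcbfbc
  17 |  14 | gcbfbc
  18 |  12 | gegcbfbc
  19 |   9 | gfagegcbfbc

SA = [11, 18, 3, 16, 0, 19, 15, 7, 4, 8, 2, 13, 10, 17, 6, 1, 5, 14, 12, 9]
rank  pair      lcp
   1  s[11:],s[18:]  0  ''
   2  s[18:],s[3:]  2  'bc'
   3  s[3:],s[16:]  1  'b'
   4  s[16:],s[0:]  2  'bf'
   5  s[0:],s[19:]  0  ''
   6  s[19:],s[15:]  1  'c'
   7  s[15:],s[7:]  1  'c'
   8  s[7:],s[4:]  1  'c'
   9  s[4:],s[8:]  1  'c'
  10  s[8:],s[2:]  0  ''
  11  s[2:],s[13:]  1  'e'
  12  s[13:],s[10:]  0  ''
  13  s[10:],s[17:]  1  'f'
  14  s[17:],s[6:]  1  'f'
  15  s[6:],s[1:]  1  'f'
  16  s[1:],s[5:]  1  'f'
  17  s[5:],s[14:]  0  ''
  18  s[14:],s[12:]  1  'g'
  19  s[12:],s[9:]  1  'g'

n(n+1)/2 = 20·21/2 = 210
Σ LCP = 0 + 0 + 2 + 1 + 2 + 0 + 1 + 1 + 1 + 1 + 0 + 1 + 0 + 1 + 1 + 1 + 1 + 0 + 1 + 1 = 16
distinct = 210 − 16 = 194

194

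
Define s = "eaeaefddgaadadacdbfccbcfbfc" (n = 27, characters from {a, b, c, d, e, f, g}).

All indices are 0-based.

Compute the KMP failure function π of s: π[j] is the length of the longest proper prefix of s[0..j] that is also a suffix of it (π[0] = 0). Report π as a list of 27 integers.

π[0] = 0
j=1 s[j]='a': π[1]=0 (border '')
j=2 s[j]='e': π[2]=1 (border 'e')
j=3 s[j]='a': π[3]=2 (border 'ea')
j=4 s[j]='e': π[4]=3 (border 'eae')
j=5 s[j]='f': k: 3→1→0; π[5]=0 (border '')
j=6 s[j]='d': π[6]=0 (border '')
j=7 s[j]='d': π[7]=0 (border '')
j=8 s[j]='g': π[8]=0 (border '')
j=9 s[j]='a': π[9]=0 (border '')
j=10 s[j]='a': π[10]=0 (border '')
j=11 s[j]='d': π[11]=0 (border '')
j=12 s[j]='a': π[12]=0 (border '')
j=13 s[j]='d': π[13]=0 (border '')
j=14 s[j]='a': π[14]=0 (border '')
j=15 s[j]='c': π[15]=0 (border '')
j=16 s[j]='d': π[16]=0 (border '')
j=17 s[j]='b': π[17]=0 (border '')
j=18 s[j]='f': π[18]=0 (border '')
j=19 s[j]='c': π[19]=0 (border '')
j=20 s[j]='c': π[20]=0 (border '')
j=21 s[j]='b': π[21]=0 (border '')
j=22 s[j]='c': π[22]=0 (border '')
j=23 s[j]='f': π[23]=0 (border '')
j=24 s[j]='b': π[24]=0 (border '')
j=25 s[j]='f': π[25]=0 (border '')
j=26 s[j]='c': π[26]=0 (border '')

[0, 0, 1, 2, 3, 0, 0, 0, 0, 0, 0, 0, 0, 0, 0, 0, 0, 0, 0, 0, 0, 0, 0, 0, 0, 0, 0]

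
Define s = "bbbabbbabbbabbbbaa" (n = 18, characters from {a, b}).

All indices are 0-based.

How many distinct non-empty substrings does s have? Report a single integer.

sorted suffixes:
  #0 SA[0]=17  'a'
  #1 SA[1]=16  'aa'
  #2 SA[2]=3  'abbbabbbabbbbaa'
  #3 SA[3]=7  'abbbabbbbaa'
  #4 SA[4]=11  'abbbbaa'
  #5 SA[5]=15  'baa'
  #6 SA[6]=2  'babbbabbbabbbbaa'
  #7 SA[7]=6  'babbbabbbbaa'
  #8 SA[8]=10  'babbbbaa'
  #9 SA[9]=14  'bbaa'
  #10 SA[10]=1  'bbabbbabbbabbbbaa'
  #11 SA[11]=5  'bbabbbabbbbaa'
  #12 SA[12]=9  'bbabbbbaa'
  #13 SA[13]=13  'bbbaa'
  #14 SA[14]=0  'bbbabbbabbbabbbbaa'
  #15 SA[15]=4  'bbbabbbabbbbaa'
  #16 SA[16]=8  'bbbabbbbaa'
  #17 SA[17]=12  'bbbbaa'

SA = [17, 16, 3, 7, 11, 15, 2, 6, 10, 14, 1, 5, 9, 13, 0, 4, 8, 12]
i: (SA[i-1],SA[i]) lcp shared
  1: (17,16) 1 'a'
  2: (16,3) 1 'a'
  3: (3,7) 8 'abbbabbb'
  4: (7,11) 4 'abbb'
  5: (11,15) 0 ''
  6: (15,2) 2 'ba'
  7: (2,6) 9 'babbbabbb'
  8: (6,10) 5 'babbb'
  9: (10,14) 1 'b'
  10: (14,1) 3 'bba'
  11: (1,5) 10 'bbabbbabbb'
  12: (5,9) 6 'bbabbb'
  13: (9,13) 2 'bb'
  14: (13,0) 4 'bbba'
  15: (0,4) 11 'bbbabbbabbb'
  16: (4,8) 7 'bbbabbb'
  17: (8,12) 3 'bbb'

n(n+1)/2 = 18·19/2 = 171
Σ LCP = 0 + 1 + 1 + 8 + 4 + 0 + 2 + 9 + 5 + 1 + 3 + 10 + 6 + 2 + 4 + 11 + 7 + 3 = 77
distinct = 171 − 77 = 94

94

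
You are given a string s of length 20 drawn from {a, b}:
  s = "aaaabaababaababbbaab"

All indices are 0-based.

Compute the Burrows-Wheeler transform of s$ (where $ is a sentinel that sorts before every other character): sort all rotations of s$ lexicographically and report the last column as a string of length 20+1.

rank  rotation               last
    0  $aaaabaababaababbbaab  b
    1  aaaabaababaababbbaab$  $
    2  aaabaababaababbbaab$a  a
    3  aab$aaaabaababaababbb  b
    4  aabaababaababbbaab$aa  a
    5  aababaababbbaab$aaaab  b
    6  aababbbaab$aaaabaabab  b
    7  ab$aaaabaababaababbba  a
    8  abaababaababbbaab$aaa  a
    9  abaababbbaab$aaaabaab  b
   10  ababaababbbaab$aaaaba  a
   11  ababbbaab$aaaabaababa  a
   12  abbbaab$aaaabaababaab  b
   13  b$aaaabaababaababbbaa  a
   14  baab$aaaabaababaababb  b
   15  baababaababbbaab$aaaa  a
   16  baababbbaab$aaaabaaba  a
   17  babaababbbaab$aaaabaa  a
   18  babbbaab$aaaabaababaa  a
   19  bbaab$aaaabaababaabab  b
   20  bbbaab$aaaabaababaaba  a

b$ababbaabaababaaaaba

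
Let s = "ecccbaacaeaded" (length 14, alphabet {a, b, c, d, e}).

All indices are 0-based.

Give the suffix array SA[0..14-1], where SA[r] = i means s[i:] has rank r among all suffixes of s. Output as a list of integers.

[5, 6, 10, 8, 4, 7, 3, 2, 1, 13, 11, 9, 0, 12]

rank→(start, suffix):
  0 → (5, 'aacaeaded')
  1 → (6, 'acaeaded')
  2 → (10, 'aded')
  3 → (8, 'aeaded')
  4 → (4, 'baacaeaded')
  5 → (7, 'caeaded')
  6 → (3, 'cbaacaeaded')
  7 → (2, 'ccbaacaeaded')
  8 → (1, 'cccbaacaeaded')
  9 → (13, 'd')
  10 → (11, 'ded')
  11 → (9, 'eaded')
  12 → (0, 'ecccbaacaeaded')
  13 → (12, 'ed')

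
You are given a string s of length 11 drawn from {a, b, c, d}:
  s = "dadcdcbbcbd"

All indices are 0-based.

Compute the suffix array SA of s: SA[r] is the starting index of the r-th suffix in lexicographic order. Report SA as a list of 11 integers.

rank→(start, suffix):
  0 → (1, 'adcdcbbcbd')
  1 → (6, 'bbcbd')
  2 → (7, 'bcbd')
  3 → (9, 'bd')
  4 → (5, 'cbbcbd')
  5 → (8, 'cbd')
  6 → (3, 'cdcbbcbd')
  7 → (10, 'd')
  8 → (0, 'dadcdcbbcbd')
  9 → (4, 'dcbbcbd')
  10 → (2, 'dcdcbbcbd')

[1, 6, 7, 9, 5, 8, 3, 10, 0, 4, 2]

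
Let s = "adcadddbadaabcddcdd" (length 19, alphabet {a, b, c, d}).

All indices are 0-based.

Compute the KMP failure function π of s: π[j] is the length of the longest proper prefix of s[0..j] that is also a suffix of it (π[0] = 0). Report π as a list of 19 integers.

π[0] = 0
j=1 s[j]='d': π[1]=0 (border '')
j=2 s[j]='c': π[2]=0 (border '')
j=3 s[j]='a': π[3]=1 (border 'a')
j=4 s[j]='d': π[4]=2 (border 'ad')
j=5 s[j]='d': k: 2→0; π[5]=0 (border '')
j=6 s[j]='d': π[6]=0 (border '')
j=7 s[j]='b': π[7]=0 (border '')
j=8 s[j]='a': π[8]=1 (border 'a')
j=9 s[j]='d': π[9]=2 (border 'ad')
j=10 s[j]='a': k: 2→0; π[10]=1 (border 'a')
j=11 s[j]='a': k: 1→0; π[11]=1 (border 'a')
j=12 s[j]='b': k: 1→0; π[12]=0 (border '')
j=13 s[j]='c': π[13]=0 (border '')
j=14 s[j]='d': π[14]=0 (border '')
j=15 s[j]='d': π[15]=0 (border '')
j=16 s[j]='c': π[16]=0 (border '')
j=17 s[j]='d': π[17]=0 (border '')
j=18 s[j]='d': π[18]=0 (border '')

[0, 0, 0, 1, 2, 0, 0, 0, 1, 2, 1, 1, 0, 0, 0, 0, 0, 0, 0]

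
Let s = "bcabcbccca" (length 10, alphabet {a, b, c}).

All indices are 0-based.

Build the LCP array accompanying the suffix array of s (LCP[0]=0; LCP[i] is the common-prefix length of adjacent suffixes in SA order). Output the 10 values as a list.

[0, 1, 0, 2, 2, 0, 2, 1, 1, 2]

rank | idx | suffix
   0 |   9 | a
   1 |   2 | abcbccca
   2 |   0 | bcabcbccca
   3 |   3 | bcbccca
   4 |   5 | bccca
   5 |   8 | ca
   6 |   1 | cabcbccca
   7 |   4 | cbccca
   8 |   7 | cca
   9 |   6 | ccca

SA = [9, 2, 0, 3, 5, 8, 1, 4, 7, 6]
[i] adj suffixes → lcp
  [1] 9/2 → 1 ('a')
  [2] 2/0 → 0 ('')
  [3] 0/3 → 2 ('bc')
  [4] 3/5 → 2 ('bc')
  [5] 5/8 → 0 ('')
  [6] 8/1 → 2 ('ca')
  [7] 1/4 → 1 ('c')
  [8] 4/7 → 1 ('c')
  [9] 7/6 → 2 ('cc')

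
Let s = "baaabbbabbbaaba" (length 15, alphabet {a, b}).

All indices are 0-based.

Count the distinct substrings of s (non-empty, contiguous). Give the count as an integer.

rank | idx | suffix
   0 |  14 | a
   1 |   1 | aaabbbabbbaaba
   2 |  11 | aaba
   3 |   2 | aabbbabbbaaba
   4 |  12 | aba
   5 |   7 | abbbaaba
   6 |   3 | abbbabbbaaba
   7 |  13 | ba
   8 |   0 | baaabbbabbbaaba
   9 |  10 | baaba
  10 |   6 | babbbaaba
  11 |   9 | bbaaba
  12 |   5 | bbabbbaaba
  13 |   8 | bbbaaba
  14 |   4 | bbbabbbaaba

SA = [14, 1, 11, 2, 12, 7, 3, 13, 0, 10, 6, 9, 5, 8, 4]
rank  pair      lcp
   1  s[14:],s[1:]  1  'a'
   2  s[1:],s[11:]  2  'aa'
   3  s[11:],s[2:]  3  'aab'
   4  s[2:],s[12:]  1  'a'
   5  s[12:],s[7:]  2  'ab'
   6  s[7:],s[3:]  5  'abbba'
   7  s[3:],s[13:]  0  ''
   8  s[13:],s[0:]  2  'ba'
   9  s[0:],s[10:]  3  'baa'
  10  s[10:],s[6:]  2  'ba'
  11  s[6:],s[9:]  1  'b'
  12  s[9:],s[5:]  3  'bba'
  13  s[5:],s[8:]  2  'bb'
  14  s[8:],s[4:]  4  'bbba'

n(n+1)/2 = 15·16/2 = 120
Σ LCP = 0 + 1 + 2 + 3 + 1 + 2 + 5 + 0 + 2 + 3 + 2 + 1 + 3 + 2 + 4 = 31
distinct = 120 − 31 = 89

89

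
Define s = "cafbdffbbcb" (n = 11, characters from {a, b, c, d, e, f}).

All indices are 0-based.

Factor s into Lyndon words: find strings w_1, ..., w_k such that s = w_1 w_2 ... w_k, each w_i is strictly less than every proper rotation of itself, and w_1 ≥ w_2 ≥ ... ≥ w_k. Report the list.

["c", "afbdffbbcb"]

emit factor 1: 'c' (i=0, period=1)
emit factor 2: 'afbdffbbcb' (i=1, period=10)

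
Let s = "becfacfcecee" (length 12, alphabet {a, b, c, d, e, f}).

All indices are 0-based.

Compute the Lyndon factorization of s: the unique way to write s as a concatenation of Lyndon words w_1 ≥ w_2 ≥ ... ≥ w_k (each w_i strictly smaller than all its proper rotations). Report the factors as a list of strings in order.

["becf", "acfcecee"]

emit factor 1: 'becf' (i=0, period=4)
emit factor 2: 'acfcecee' (i=4, period=8)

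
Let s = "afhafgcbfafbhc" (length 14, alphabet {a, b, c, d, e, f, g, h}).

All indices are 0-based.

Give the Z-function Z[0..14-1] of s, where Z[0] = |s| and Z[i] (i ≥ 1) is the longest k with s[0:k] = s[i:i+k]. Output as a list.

Z[0]=14
i=1: outside box; Z[1]=0
i=2: outside box; Z[2]=0
i=3: outside box; Z[3]=2 grow→box=[3,5)
i=4: min(r-i=1, Z[1]=0)=0; Z[4]=0
i=5: outside box; Z[5]=0
i=6: outside box; Z[6]=0
i=7: outside box; Z[7]=0
i=8: outside box; Z[8]=0
i=9: outside box; Z[9]=2 grow→box=[9,11)
i=10: min(r-i=1, Z[1]=0)=0; Z[10]=0
i=11: outside box; Z[11]=0
i=12: outside box; Z[12]=0
i=13: outside box; Z[13]=0

[14, 0, 0, 2, 0, 0, 0, 0, 0, 2, 0, 0, 0, 0]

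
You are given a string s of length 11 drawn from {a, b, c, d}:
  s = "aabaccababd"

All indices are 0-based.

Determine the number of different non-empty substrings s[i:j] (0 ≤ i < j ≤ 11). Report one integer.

sorted suffixes:
  #0 SA[0]=0  'aabaccababd'
  #1 SA[1]=6  'ababd'
  #2 SA[2]=1  'abaccababd'
  #3 SA[3]=8  'abd'
  #4 SA[4]=3  'accababd'
  #5 SA[5]=7  'babd'
  #6 SA[6]=2  'baccababd'
  #7 SA[7]=9  'bd'
  #8 SA[8]=5  'cababd'
  #9 SA[9]=4  'ccababd'
  #10 SA[10]=10  'd'

SA = [0, 6, 1, 8, 3, 7, 2, 9, 5, 4, 10]
i: (SA[i-1],SA[i]) lcp shared
  1: (0,6) 1 'a'
  2: (6,1) 3 'aba'
  3: (1,8) 2 'ab'
  4: (8,3) 1 'a'
  5: (3,7) 0 ''
  6: (7,2) 2 'ba'
  7: (2,9) 1 'b'
  8: (9,5) 0 ''
  9: (5,4) 1 'c'
  10: (4,10) 0 ''

n(n+1)/2 = 11·12/2 = 66
Σ LCP = 0 + 1 + 3 + 2 + 1 + 0 + 2 + 1 + 0 + 1 + 0 = 11
distinct = 66 − 11 = 55

55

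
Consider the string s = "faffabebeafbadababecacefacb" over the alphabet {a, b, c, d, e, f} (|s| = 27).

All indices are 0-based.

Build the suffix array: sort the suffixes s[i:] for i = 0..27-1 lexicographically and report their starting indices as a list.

rank→(start, suffix):
  0 → (14, 'ababecacefacb')
  1 → (4, 'abebeafbadababecacefacb')
  2 → (16, 'abecacefacb')
  3 → (24, 'acb')
  4 → (20, 'acefacb')
  5 → (12, 'adababecacefacb')
  6 → (9, 'afbadababecacefacb')
  7 → (1, 'affabebeafbadababecacefacb')
  8 → (26, 'b')
  9 → (15, 'babecacefacb')
  10 → (11, 'badababecacefacb')
  11 → (7, 'beafbadababecacefacb')
  12 → (5, 'bebeafbadababecacefacb')
  13 → (17, 'becacefacb')
  14 → (19, 'cacefacb')
  15 → (25, 'cb')
  16 → (21, 'cefacb')
  17 → (13, 'dababecacefacb')
  18 → (8, 'eafbadababecacefacb')
  19 → (6, 'ebeafbadababecacefacb')
  20 → (18, 'ecacefacb')
  21 → (22, 'efacb')
  22 → (3, 'fabebeafbadababecacefacb')
  23 → (23, 'facb')
  24 → (0, 'faffabebeafbadababecacefacb')
  25 → (10, 'fbadababecacefacb')
  26 → (2, 'ffabebeafbadababecacefacb')

[14, 4, 16, 24, 20, 12, 9, 1, 26, 15, 11, 7, 5, 17, 19, 25, 21, 13, 8, 6, 18, 22, 3, 23, 0, 10, 2]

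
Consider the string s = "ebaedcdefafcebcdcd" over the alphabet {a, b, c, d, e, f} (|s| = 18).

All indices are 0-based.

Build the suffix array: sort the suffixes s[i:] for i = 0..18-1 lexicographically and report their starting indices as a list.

sorted suffixes:
  #0 SA[0]=2  'aedcdefafcebcdcd'
  #1 SA[1]=9  'afcebcdcd'
  #2 SA[2]=1  'baedcdefafcebcdcd'
  #3 SA[3]=13  'bcdcd'
  #4 SA[4]=16  'cd'
  #5 SA[5]=14  'cdcd'
  #6 SA[6]=5  'cdefafcebcdcd'
  #7 SA[7]=11  'cebcdcd'
  #8 SA[8]=17  'd'
  #9 SA[9]=15  'dcd'
  #10 SA[10]=4  'dcdefafcebcdcd'
  #11 SA[11]=6  'defafcebcdcd'
  #12 SA[12]=0  'ebaedcdefafcebcdcd'
  #13 SA[13]=12  'ebcdcd'
  #14 SA[14]=3  'edcdefafcebcdcd'
  #15 SA[15]=7  'efafcebcdcd'
  #16 SA[16]=8  'fafcebcdcd'
  #17 SA[17]=10  'fcebcdcd'

[2, 9, 1, 13, 16, 14, 5, 11, 17, 15, 4, 6, 0, 12, 3, 7, 8, 10]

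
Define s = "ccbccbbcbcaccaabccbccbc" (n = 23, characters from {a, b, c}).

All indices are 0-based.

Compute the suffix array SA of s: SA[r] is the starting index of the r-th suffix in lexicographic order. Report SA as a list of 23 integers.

sorted suffixes:
  #0 SA[0]=13  'aabccbccbc'
  #1 SA[1]=14  'abccbccbc'
  #2 SA[2]=10  'accaabccbccbc'
  #3 SA[3]=5  'bbcbcaccaabccbccbc'
  #4 SA[4]=21  'bc'
  #5 SA[5]=8  'bcaccaabccbccbc'
  #6 SA[6]=6  'bcbcaccaabccbccbc'
  #7 SA[7]=2  'bccbbcbcaccaabccbccbc'
  #8 SA[8]=18  'bccbc'
  #9 SA[9]=15  'bccbccbc'
  #10 SA[10]=22  'c'
  #11 SA[11]=12  'caabccbccbc'
  #12 SA[12]=9  'caccaabccbccbc'
  #13 SA[13]=4  'cbbcbcaccaabccbccbc'
  #14 SA[14]=20  'cbc'
  #15 SA[15]=7  'cbcaccaabccbccbc'
  #16 SA[16]=1  'cbccbbcbcaccaabccbccbc'
  #17 SA[17]=17  'cbccbc'
  #18 SA[18]=11  'ccaabccbccbc'
  #19 SA[19]=3  'ccbbcbcaccaabccbccbc'
  #20 SA[20]=19  'ccbc'
  #21 SA[21]=0  'ccbccbbcbcaccaabccbccbc'
  #22 SA[22]=16  'ccbccbc'

[13, 14, 10, 5, 21, 8, 6, 2, 18, 15, 22, 12, 9, 4, 20, 7, 1, 17, 11, 3, 19, 0, 16]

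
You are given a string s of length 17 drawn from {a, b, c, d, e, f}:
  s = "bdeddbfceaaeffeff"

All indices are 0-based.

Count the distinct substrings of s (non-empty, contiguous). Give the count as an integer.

rank→(start, suffix):
  0 → (9, 'aaeffeff')
  1 → (10, 'aeffeff')
  2 → (0, 'bdeddbfceaaeffeff')
  3 → (5, 'bfceaaeffeff')
  4 → (7, 'ceaaeffeff')
  5 → (4, 'dbfceaaeffeff')
  6 → (3, 'ddbfceaaeffeff')
  7 → (1, 'deddbfceaaeffeff')
  8 → (8, 'eaaeffeff')
  9 → (2, 'eddbfceaaeffeff')
  10 → (14, 'eff')
  11 → (11, 'effeff')
  12 → (16, 'f')
  13 → (6, 'fceaaeffeff')
  14 → (13, 'feff')
  15 → (15, 'ff')
  16 → (12, 'ffeff')

SA = [9, 10, 0, 5, 7, 4, 3, 1, 8, 2, 14, 11, 16, 6, 13, 15, 12]
i: (SA[i-1],SA[i]) lcp shared
  1: (9,10) 1 'a'
  2: (10,0) 0 ''
  3: (0,5) 1 'b'
  4: (5,7) 0 ''
  5: (7,4) 0 ''
  6: (4,3) 1 'd'
  7: (3,1) 1 'd'
  8: (1,8) 0 ''
  9: (8,2) 1 'e'
  10: (2,14) 1 'e'
  11: (14,11) 3 'eff'
  12: (11,16) 0 ''
  13: (16,6) 1 'f'
  14: (6,13) 1 'f'
  15: (13,15) 1 'f'
  16: (15,12) 2 'ff'

n(n+1)/2 = 17·18/2 = 153
Σ LCP = 0 + 1 + 0 + 1 + 0 + 0 + 1 + 1 + 0 + 1 + 1 + 3 + 0 + 1 + 1 + 1 + 2 = 14
distinct = 153 − 14 = 139

139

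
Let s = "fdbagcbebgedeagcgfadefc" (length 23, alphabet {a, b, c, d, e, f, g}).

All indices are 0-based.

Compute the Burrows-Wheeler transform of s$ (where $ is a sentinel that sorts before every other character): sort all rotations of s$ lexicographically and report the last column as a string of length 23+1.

cfbedcefggfeadbgdge$aabc

rank  rotation                  last
    0  $fdbagcbebgedeagcgfadefc  c
    1  adefc$fdbagcbebgedeagcgf  f
    2  agcbebgedeagcgfadefc$fdb  b
    3  agcgfadefc$fdbagcbebgede  e
    4  bagcbebgedeagcgfadefc$fd  d
    5  bebgedeagcgfadefc$fdbagc  c
    6  bgedeagcgfadefc$fdbagcbe  e
    7  c$fdbagcbebgedeagcgfadef  f
    8  cbebgedeagcgfadefc$fdbag  g
    9  cgfadefc$fdbagcbebgedeag  g
   10  dbagcbebgedeagcgfadefc$f  f
   11  deagcgfadefc$fdbagcbebge  e
   12  defc$fdbagcbebgedeagcgfa  a
   13  eagcgfadefc$fdbagcbebged  d
   14  ebgedeagcgfadefc$fdbagcb  b
   15  edeagcgfadefc$fdbagcbebg  g
   16  efc$fdbagcbebgedeagcgfad  d
   17  fadefc$fdbagcbebgedeagcg  g
   18  fc$fdbagcbebgedeagcgfade  e
   19  fdbagcbebgedeagcgfadefc$  $
   20  gcbebgedeagcgfadefc$fdba  a
   21  gcgfadefc$fdbagcbebgedea  a
   22  gedeagcgfadefc$fdbagcbeb  b
   23  gfadefc$fdbagcbebgedeagc  c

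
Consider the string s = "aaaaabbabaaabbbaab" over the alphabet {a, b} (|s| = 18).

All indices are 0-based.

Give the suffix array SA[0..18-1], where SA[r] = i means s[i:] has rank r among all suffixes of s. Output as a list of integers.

[0, 1, 2, 9, 15, 3, 10, 16, 7, 4, 11, 17, 8, 14, 6, 13, 5, 12]

rank | idx | suffix
   0 |   0 | aaaaabbabaaabbbaab
   1 |   1 | aaaabbabaaabbbaab
   2 |   2 | aaabbabaaabbbaab
   3 |   9 | aaabbbaab
   4 |  15 | aab
   5 |   3 | aabbabaaabbbaab
   6 |  10 | aabbbaab
   7 |  16 | ab
   8 |   7 | abaaabbbaab
   9 |   4 | abbabaaabbbaab
  10 |  11 | abbbaab
  11 |  17 | b
  12 |   8 | baaabbbaab
  13 |  14 | baab
  14 |   6 | babaaabbbaab
  15 |  13 | bbaab
  16 |   5 | bbabaaabbbaab
  17 |  12 | bbbaab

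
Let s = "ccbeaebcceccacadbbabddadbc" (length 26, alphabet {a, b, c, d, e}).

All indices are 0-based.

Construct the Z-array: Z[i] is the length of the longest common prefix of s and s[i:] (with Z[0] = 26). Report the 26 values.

Z[0]=26
i=1: i≥r, start 0; Z[1]=1 grow→box=[1,2)
i=2: i≥r, start 0; Z[2]=0
i=3: i≥r, start 0; Z[3]=0
i=4: i≥r, start 0; Z[4]=0
i=5: i≥r, start 0; Z[5]=0
i=6: i≥r, start 0; Z[6]=0
i=7: i≥r, start 0; Z[7]=2 grow→box=[7,9)
i=8: min(r-i=1, Z[1]=1)=1; Z[8]=1
i=9: i≥r, start 0; Z[9]=0
i=10: i≥r, start 0; Z[10]=2 grow→box=[10,12)
i=11: min(r-i=1, Z[1]=1)=1; Z[11]=1
i=12: i≥r, start 0; Z[12]=0
i=13: i≥r, start 0; Z[13]=1 grow→box=[13,14)
i=14: i≥r, start 0; Z[14]=0
i=15: i≥r, start 0; Z[15]=0
i=16: i≥r, start 0; Z[16]=0
i=17: i≥r, start 0; Z[17]=0
i=18: i≥r, start 0; Z[18]=0
i=19: i≥r, start 0; Z[19]=0
i=20: i≥r, start 0; Z[20]=0
i=21: i≥r, start 0; Z[21]=0
i=22: i≥r, start 0; Z[22]=0
i=23: i≥r, start 0; Z[23]=0
i=24: i≥r, start 0; Z[24]=0
i=25: i≥r, start 0; Z[25]=1 grow→box=[25,26)

[26, 1, 0, 0, 0, 0, 0, 2, 1, 0, 2, 1, 0, 1, 0, 0, 0, 0, 0, 0, 0, 0, 0, 0, 0, 1]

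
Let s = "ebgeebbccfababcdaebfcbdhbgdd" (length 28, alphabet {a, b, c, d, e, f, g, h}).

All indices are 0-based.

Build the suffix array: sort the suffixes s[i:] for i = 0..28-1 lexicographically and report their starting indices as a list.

[10, 12, 16, 11, 5, 6, 13, 21, 18, 24, 1, 20, 7, 14, 8, 27, 15, 26, 22, 4, 17, 0, 3, 9, 19, 25, 2, 23]

sorted suffixes:
  #0 SA[0]=10  'ababcdaebfcbdhbgdd'
  #1 SA[1]=12  'abcdaebfcbdhbgdd'
  #2 SA[2]=16  'aebfcbdhbgdd'
  #3 SA[3]=11  'babcdaebfcbdhbgdd'
  #4 SA[4]=5  'bbccfababcdaebfcbdhbgdd'
  #5 SA[5]=6  'bccfababcdaebfcbdhbgdd'
  #6 SA[6]=13  'bcdaebfcbdhbgdd'
  #7 SA[7]=21  'bdhbgdd'
  #8 SA[8]=18  'bfcbdhbgdd'
  #9 SA[9]=24  'bgdd'
  #10 SA[10]=1  'bgeebbccfababcdaebfcbdhbgdd'
  #11 SA[11]=20  'cbdhbgdd'
  #12 SA[12]=7  'ccfababcdaebfcbdhbgdd'
  #13 SA[13]=14  'cdaebfcbdhbgdd'
  #14 SA[14]=8  'cfababcdaebfcbdhbgdd'
  #15 SA[15]=27  'd'
  #16 SA[16]=15  'daebfcbdhbgdd'
  #17 SA[17]=26  'dd'
  #18 SA[18]=22  'dhbgdd'
  #19 SA[19]=4  'ebbccfababcdaebfcbdhbgdd'
  #20 SA[20]=17  'ebfcbdhbgdd'
  #21 SA[21]=0  'ebgeebbccfababcdaebfcbdhbgdd'
  #22 SA[22]=3  'eebbccfababcdaebfcbdhbgdd'
  #23 SA[23]=9  'fababcdaebfcbdhbgdd'
  #24 SA[24]=19  'fcbdhbgdd'
  #25 SA[25]=25  'gdd'
  #26 SA[26]=2  'geebbccfababcdaebfcbdhbgdd'
  #27 SA[27]=23  'hbgdd'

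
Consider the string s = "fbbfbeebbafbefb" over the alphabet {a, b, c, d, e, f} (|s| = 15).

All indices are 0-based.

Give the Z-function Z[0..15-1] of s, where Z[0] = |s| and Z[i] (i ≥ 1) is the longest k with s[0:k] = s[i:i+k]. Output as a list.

Z[0]=15
i=1: i≥r, start 0; Z[1]=0
i=2: i≥r, start 0; Z[2]=0
i=3: i≥r, start 0; Z[3]=2 scan→box=[3,5)
i=4: min(r-i=1, Z[1]=0)=0; Z[4]=0
i=5: i≥r, start 0; Z[5]=0
i=6: i≥r, start 0; Z[6]=0
i=7: i≥r, start 0; Z[7]=0
i=8: i≥r, start 0; Z[8]=0
i=9: i≥r, start 0; Z[9]=0
i=10: i≥r, start 0; Z[10]=2 scan→box=[10,12)
i=11: min(r-i=1, Z[1]=0)=0; Z[11]=0
i=12: i≥r, start 0; Z[12]=0
i=13: i≥r, start 0; Z[13]=2 scan→box=[13,15)
i=14: min(r-i=1, Z[1]=0)=0; Z[14]=0

[15, 0, 0, 2, 0, 0, 0, 0, 0, 0, 2, 0, 0, 2, 0]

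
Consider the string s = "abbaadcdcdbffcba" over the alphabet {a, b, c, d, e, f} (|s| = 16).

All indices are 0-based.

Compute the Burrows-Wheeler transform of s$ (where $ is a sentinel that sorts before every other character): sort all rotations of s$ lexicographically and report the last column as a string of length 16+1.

abb$acbadfddccafb

rank  rotation           last
    0  $abbaadcdcdbffcba  a
    1  a$abbaadcdcdbffcb  b
    2  aadcdcdbffcba$abb  b
    3  abbaadcdcdbffcba$  $
    4  adcdcdbffcba$abba  a
    5  ba$abbaadcdcdbffc  c
    6  baadcdcdbffcba$ab  b
    7  bbaadcdcdbffcba$a  a
    8  bffcba$abbaadcdcd  d
    9  cba$abbaadcdcdbff  f
   10  cdbffcba$abbaadcd  d
   11  cdcdbffcba$abbaad  d
   12  dbffcba$abbaadcdc  c
   13  dcdbffcba$abbaadc  c
   14  dcdcdbffcba$abbaa  a
   15  fcba$abbaadcdcdbf  f
   16  ffcba$abbaadcdcdb  b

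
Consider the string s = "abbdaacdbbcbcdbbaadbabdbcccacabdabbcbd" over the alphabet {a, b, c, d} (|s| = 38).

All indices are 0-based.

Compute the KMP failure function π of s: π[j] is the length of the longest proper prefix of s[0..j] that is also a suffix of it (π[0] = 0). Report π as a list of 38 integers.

π[0] = 0
j=1 s[j]='b': π[1]=0 (border '')
j=2 s[j]='b': π[2]=0 (border '')
j=3 s[j]='d': π[3]=0 (border '')
j=4 s[j]='a': π[4]=1 (border 'a')
j=5 s[j]='a': k: 1→0; π[5]=1 (border 'a')
j=6 s[j]='c': k: 1→0; π[6]=0 (border '')
j=7 s[j]='d': π[7]=0 (border '')
j=8 s[j]='b': π[8]=0 (border '')
j=9 s[j]='b': π[9]=0 (border '')
j=10 s[j]='c': π[10]=0 (border '')
j=11 s[j]='b': π[11]=0 (border '')
j=12 s[j]='c': π[12]=0 (border '')
j=13 s[j]='d': π[13]=0 (border '')
j=14 s[j]='b': π[14]=0 (border '')
j=15 s[j]='b': π[15]=0 (border '')
j=16 s[j]='a': π[16]=1 (border 'a')
j=17 s[j]='a': k: 1→0; π[17]=1 (border 'a')
j=18 s[j]='d': k: 1→0; π[18]=0 (border '')
j=19 s[j]='b': π[19]=0 (border '')
j=20 s[j]='a': π[20]=1 (border 'a')
j=21 s[j]='b': π[21]=2 (border 'ab')
j=22 s[j]='d': k: 2→0; π[22]=0 (border '')
j=23 s[j]='b': π[23]=0 (border '')
j=24 s[j]='c': π[24]=0 (border '')
j=25 s[j]='c': π[25]=0 (border '')
j=26 s[j]='c': π[26]=0 (border '')
j=27 s[j]='a': π[27]=1 (border 'a')
j=28 s[j]='c': k: 1→0; π[28]=0 (border '')
j=29 s[j]='a': π[29]=1 (border 'a')
j=30 s[j]='b': π[30]=2 (border 'ab')
j=31 s[j]='d': k: 2→0; π[31]=0 (border '')
j=32 s[j]='a': π[32]=1 (border 'a')
j=33 s[j]='b': π[33]=2 (border 'ab')
j=34 s[j]='b': π[34]=3 (border 'abb')
j=35 s[j]='c': k: 3→0; π[35]=0 (border '')
j=36 s[j]='b': π[36]=0 (border '')
j=37 s[j]='d': π[37]=0 (border '')

[0, 0, 0, 0, 1, 1, 0, 0, 0, 0, 0, 0, 0, 0, 0, 0, 1, 1, 0, 0, 1, 2, 0, 0, 0, 0, 0, 1, 0, 1, 2, 0, 1, 2, 3, 0, 0, 0]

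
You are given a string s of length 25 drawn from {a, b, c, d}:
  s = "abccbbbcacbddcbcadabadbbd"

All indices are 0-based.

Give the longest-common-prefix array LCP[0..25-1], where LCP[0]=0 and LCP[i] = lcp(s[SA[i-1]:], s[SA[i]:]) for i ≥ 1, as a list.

rank | idx | suffix
   0 |  18 | abadbbd
   1 |   0 | abccbbbcacbddcbcadabadbbd
   2 |   8 | acbddcbcadabadbbd
   3 |  16 | adabadbbd
   4 |  20 | adbbd
   5 |  19 | badbbd
   6 |   4 | bbbcacbddcbcadabadbbd
   7 |   5 | bbcacbddcbcadabadbbd
   8 |  22 | bbd
   9 |   6 | bcacbddcbcadabadbbd
  10 |  14 | bcadabadbbd
  11 |   1 | bccbbbcacbddcbcadabadbbd
  12 |  23 | bd
  13 |  10 | bddcbcadabadbbd
  14 |   7 | cacbddcbcadabadbbd
  15 |  15 | cadabadbbd
  16 |   3 | cbbbcacbddcbcadabadbbd
  17 |  13 | cbcadabadbbd
  18 |   9 | cbddcbcadabadbbd
  19 |   2 | ccbbbcacbddcbcadabadbbd
  20 |  24 | d
  21 |  17 | dabadbbd
  22 |  21 | dbbd
  23 |  12 | dcbcadabadbbd
  24 |  11 | ddcbcadabadbbd

SA = [18, 0, 8, 16, 20, 19, 4, 5, 22, 6, 14, 1, 23, 10, 7, 15, 3, 13, 9, 2, 24, 17, 21, 12, 11]
i: (SA[i-1],SA[i]) lcp shared
  1: (18,0) 2 'ab'
  2: (0,8) 1 'a'
  3: (8,16) 1 'a'
  4: (16,20) 2 'ad'
  5: (20,19) 0 ''
  6: (19,4) 1 'b'
  7: (4,5) 2 'bb'
  8: (5,22) 2 'bb'
  9: (22,6) 1 'b'
  10: (6,14) 3 'bca'
  11: (14,1) 2 'bc'
  12: (1,23) 1 'b'
  13: (23,10) 2 'bd'
  14: (10,7) 0 ''
  15: (7,15) 2 'ca'
  16: (15,3) 1 'c'
  17: (3,13) 2 'cb'
  18: (13,9) 2 'cb'
  19: (9,2) 1 'c'
  20: (2,24) 0 ''
  21: (24,17) 1 'd'
  22: (17,21) 1 'd'
  23: (21,12) 1 'd'
  24: (12,11) 1 'd'

[0, 2, 1, 1, 2, 0, 1, 2, 2, 1, 3, 2, 1, 2, 0, 2, 1, 2, 2, 1, 0, 1, 1, 1, 1]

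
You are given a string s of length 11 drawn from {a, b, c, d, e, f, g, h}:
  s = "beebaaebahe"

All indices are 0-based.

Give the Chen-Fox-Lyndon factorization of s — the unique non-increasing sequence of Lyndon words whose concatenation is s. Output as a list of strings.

["bee", "b", "aaebahe"]

emit factor 1: 'bee' (i=0, period=3)
emit factor 2: 'b' (i=3, period=1)
emit factor 3: 'aaebahe' (i=4, period=7)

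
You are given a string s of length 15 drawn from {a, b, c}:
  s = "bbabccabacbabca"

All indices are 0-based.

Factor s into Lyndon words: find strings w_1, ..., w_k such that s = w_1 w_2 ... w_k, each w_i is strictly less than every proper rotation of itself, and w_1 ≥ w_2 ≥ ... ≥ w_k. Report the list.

emit factor 1: 'b' (i=0, period=1)
emit factor 2: 'b' (i=1, period=1)
emit factor 3: 'abcc' (i=2, period=4)
emit factor 4: 'abacbabc' (i=6, period=8)
emit factor 5: 'a' (i=14, period=1)

["b", "b", "abcc", "abacbabc", "a"]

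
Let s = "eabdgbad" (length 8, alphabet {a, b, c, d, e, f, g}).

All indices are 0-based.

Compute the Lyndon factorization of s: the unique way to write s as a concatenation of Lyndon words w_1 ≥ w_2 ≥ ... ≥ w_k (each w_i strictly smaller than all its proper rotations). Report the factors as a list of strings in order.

emit factor 1: 'e' (i=0, period=1)
emit factor 2: 'abdgbad' (i=1, period=7)

["e", "abdgbad"]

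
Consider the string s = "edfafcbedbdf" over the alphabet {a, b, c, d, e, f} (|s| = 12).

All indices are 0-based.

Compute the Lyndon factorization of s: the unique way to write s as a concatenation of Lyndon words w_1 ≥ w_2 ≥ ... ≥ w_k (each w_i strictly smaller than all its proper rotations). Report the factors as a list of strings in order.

["e", "df", "afcbedbdf"]

emit factor 1: 'e' (i=0, period=1)
emit factor 2: 'df' (i=1, period=2)
emit factor 3: 'afcbedbdf' (i=3, period=9)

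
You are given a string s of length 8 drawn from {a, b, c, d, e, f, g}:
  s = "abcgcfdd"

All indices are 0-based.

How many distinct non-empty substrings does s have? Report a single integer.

34

sorted suffixes:
  #0 SA[0]=0  'abcgcfdd'
  #1 SA[1]=1  'bcgcfdd'
  #2 SA[2]=4  'cfdd'
  #3 SA[3]=2  'cgcfdd'
  #4 SA[4]=7  'd'
  #5 SA[5]=6  'dd'
  #6 SA[6]=5  'fdd'
  #7 SA[7]=3  'gcfdd'

SA = [0, 1, 4, 2, 7, 6, 5, 3]
rank  pair      lcp
   1  s[0:],s[1:]  0  ''
   2  s[1:],s[4:]  0  ''
   3  s[4:],s[2:]  1  'c'
   4  s[2:],s[7:]  0  ''
   5  s[7:],s[6:]  1  'd'
   6  s[6:],s[5:]  0  ''
   7  s[5:],s[3:]  0  ''

n(n+1)/2 = 8·9/2 = 36
Σ LCP = 0 + 0 + 0 + 1 + 0 + 1 + 0 + 0 = 2
distinct = 36 − 2 = 34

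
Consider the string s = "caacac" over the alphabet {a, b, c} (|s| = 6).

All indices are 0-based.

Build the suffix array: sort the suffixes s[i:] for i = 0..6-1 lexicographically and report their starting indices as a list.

[1, 4, 2, 5, 0, 3]

rank→(start, suffix):
  0 → (1, 'aacac')
  1 → (4, 'ac')
  2 → (2, 'acac')
  3 → (5, 'c')
  4 → (0, 'caacac')
  5 → (3, 'cac')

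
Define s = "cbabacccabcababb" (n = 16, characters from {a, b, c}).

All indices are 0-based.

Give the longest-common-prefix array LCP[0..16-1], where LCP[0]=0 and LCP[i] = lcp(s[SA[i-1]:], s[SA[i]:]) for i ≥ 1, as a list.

rank→(start, suffix):
  0 → (11, 'ababb')
  1 → (2, 'abacccabcababb')
  2 → (13, 'abb')
  3 → (8, 'abcababb')
  4 → (4, 'acccabcababb')
  5 → (15, 'b')
  6 → (1, 'babacccabcababb')
  7 → (12, 'babb')
  8 → (3, 'bacccabcababb')
  9 → (14, 'bb')
  10 → (9, 'bcababb')
  11 → (10, 'cababb')
  12 → (7, 'cabcababb')
  13 → (0, 'cbabacccabcababb')
  14 → (6, 'ccabcababb')
  15 → (5, 'cccabcababb')

SA = [11, 2, 13, 8, 4, 15, 1, 12, 3, 14, 9, 10, 7, 0, 6, 5]
i: (SA[i-1],SA[i]) lcp shared
  1: (11,2) 3 'aba'
  2: (2,13) 2 'ab'
  3: (13,8) 2 'ab'
  4: (8,4) 1 'a'
  5: (4,15) 0 ''
  6: (15,1) 1 'b'
  7: (1,12) 3 'bab'
  8: (12,3) 2 'ba'
  9: (3,14) 1 'b'
  10: (14,9) 1 'b'
  11: (9,10) 0 ''
  12: (10,7) 3 'cab'
  13: (7,0) 1 'c'
  14: (0,6) 1 'c'
  15: (6,5) 2 'cc'

[0, 3, 2, 2, 1, 0, 1, 3, 2, 1, 1, 0, 3, 1, 1, 2]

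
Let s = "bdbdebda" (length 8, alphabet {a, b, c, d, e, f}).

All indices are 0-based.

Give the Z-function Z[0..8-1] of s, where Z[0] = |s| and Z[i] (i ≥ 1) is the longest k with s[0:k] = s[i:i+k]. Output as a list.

Z[0]=8
i=1: outside box; Z[1]=0
i=2: outside box; Z[2]=2 extend→box=[2,4)
i=3: min(r-i=1, Z[1]=0)=0; Z[3]=0
i=4: outside box; Z[4]=0
i=5: outside box; Z[5]=2 extend→box=[5,7)
i=6: min(r-i=1, Z[1]=0)=0; Z[6]=0
i=7: outside box; Z[7]=0

[8, 0, 2, 0, 0, 2, 0, 0]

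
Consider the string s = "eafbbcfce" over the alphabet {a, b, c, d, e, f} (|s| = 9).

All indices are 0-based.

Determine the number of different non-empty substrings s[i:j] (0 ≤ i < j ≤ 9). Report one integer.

rank→(start, suffix):
  0 → (1, 'afbbcfce')
  1 → (3, 'bbcfce')
  2 → (4, 'bcfce')
  3 → (7, 'ce')
  4 → (5, 'cfce')
  5 → (8, 'e')
  6 → (0, 'eafbbcfce')
  7 → (2, 'fbbcfce')
  8 → (6, 'fce')

SA = [1, 3, 4, 7, 5, 8, 0, 2, 6]
rank  pair      lcp
   1  s[1:],s[3:]  0  ''
   2  s[3:],s[4:]  1  'b'
   3  s[4:],s[7:]  0  ''
   4  s[7:],s[5:]  1  'c'
   5  s[5:],s[8:]  0  ''
   6  s[8:],s[0:]  1  'e'
   7  s[0:],s[2:]  0  ''
   8  s[2:],s[6:]  1  'f'

n(n+1)/2 = 9·10/2 = 45
Σ LCP = 0 + 0 + 1 + 0 + 1 + 0 + 1 + 0 + 1 = 4
distinct = 45 − 4 = 41

41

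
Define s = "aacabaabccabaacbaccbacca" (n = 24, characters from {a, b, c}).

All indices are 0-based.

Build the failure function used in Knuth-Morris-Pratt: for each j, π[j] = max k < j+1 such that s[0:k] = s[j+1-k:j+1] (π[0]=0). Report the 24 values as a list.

π[0] = 0
j=1 s[j]='a': π[1]=1 (border 'a')
j=2 s[j]='c': k: 1→0; π[2]=0 (border '')
j=3 s[j]='a': π[3]=1 (border 'a')
j=4 s[j]='b': k: 1→0; π[4]=0 (border '')
j=5 s[j]='a': π[5]=1 (border 'a')
j=6 s[j]='a': π[6]=2 (border 'aa')
j=7 s[j]='b': k: 2→1→0; π[7]=0 (border '')
j=8 s[j]='c': π[8]=0 (border '')
j=9 s[j]='c': π[9]=0 (border '')
j=10 s[j]='a': π[10]=1 (border 'a')
j=11 s[j]='b': k: 1→0; π[11]=0 (border '')
j=12 s[j]='a': π[12]=1 (border 'a')
j=13 s[j]='a': π[13]=2 (border 'aa')
j=14 s[j]='c': π[14]=3 (border 'aac')
j=15 s[j]='b': k: 3→0; π[15]=0 (border '')
j=16 s[j]='a': π[16]=1 (border 'a')
j=17 s[j]='c': k: 1→0; π[17]=0 (border '')
j=18 s[j]='c': π[18]=0 (border '')
j=19 s[j]='b': π[19]=0 (border '')
j=20 s[j]='a': π[20]=1 (border 'a')
j=21 s[j]='c': k: 1→0; π[21]=0 (border '')
j=22 s[j]='c': π[22]=0 (border '')
j=23 s[j]='a': π[23]=1 (border 'a')

[0, 1, 0, 1, 0, 1, 2, 0, 0, 0, 1, 0, 1, 2, 3, 0, 1, 0, 0, 0, 1, 0, 0, 1]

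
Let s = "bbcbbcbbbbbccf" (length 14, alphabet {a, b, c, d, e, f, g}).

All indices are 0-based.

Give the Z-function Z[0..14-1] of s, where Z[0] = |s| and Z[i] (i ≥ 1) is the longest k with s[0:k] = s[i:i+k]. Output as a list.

[14, 1, 0, 5, 1, 0, 2, 2, 2, 3, 1, 0, 0, 0]

Z[0]=14
i=1: outside box; Z[1]=1 scan→box=[1,2)
i=2: outside box; Z[2]=0
i=3: outside box; Z[3]=5 scan→box=[3,8)
i=4: min(r-i=4, Z[1]=1)=1; Z[4]=1
i=5: min(r-i=3, Z[2]=0)=0; Z[5]=0
i=6: min(r-i=2, Z[3]=5)=2; Z[6]=2
i=7: min(r-i=1, Z[4]=1)=1; Z[7]=2 scan→box=[7,9)
i=8: min(r-i=1, Z[1]=1)=1; Z[8]=2 scan→box=[8,10)
i=9: min(r-i=1, Z[1]=1)=1; Z[9]=3 scan→box=[9,12)
i=10: min(r-i=2, Z[1]=1)=1; Z[10]=1
i=11: min(r-i=1, Z[2]=0)=0; Z[11]=0
i=12: outside box; Z[12]=0
i=13: outside box; Z[13]=0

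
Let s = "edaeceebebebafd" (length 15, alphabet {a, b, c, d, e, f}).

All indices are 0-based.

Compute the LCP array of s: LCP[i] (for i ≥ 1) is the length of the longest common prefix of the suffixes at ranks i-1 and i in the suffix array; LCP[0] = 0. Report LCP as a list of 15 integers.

[0, 1, 0, 1, 3, 0, 0, 1, 0, 2, 4, 1, 1, 1, 0]

rank→(start, suffix):
  0 → (2, 'aeceebebebafd')
  1 → (12, 'afd')
  2 → (11, 'bafd')
  3 → (9, 'bebafd')
  4 → (7, 'bebebafd')
  5 → (4, 'ceebebebafd')
  6 → (14, 'd')
  7 → (1, 'daeceebebebafd')
  8 → (10, 'ebafd')
  9 → (8, 'ebebafd')
  10 → (6, 'ebebebafd')
  11 → (3, 'eceebebebafd')
  12 → (0, 'edaeceebebebafd')
  13 → (5, 'eebebebafd')
  14 → (13, 'fd')

SA = [2, 12, 11, 9, 7, 4, 14, 1, 10, 8, 6, 3, 0, 5, 13]
i: (SA[i-1],SA[i]) lcp shared
  1: (2,12) 1 'a'
  2: (12,11) 0 ''
  3: (11,9) 1 'b'
  4: (9,7) 3 'beb'
  5: (7,4) 0 ''
  6: (4,14) 0 ''
  7: (14,1) 1 'd'
  8: (1,10) 0 ''
  9: (10,8) 2 'eb'
  10: (8,6) 4 'ebeb'
  11: (6,3) 1 'e'
  12: (3,0) 1 'e'
  13: (0,5) 1 'e'
  14: (5,13) 0 ''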